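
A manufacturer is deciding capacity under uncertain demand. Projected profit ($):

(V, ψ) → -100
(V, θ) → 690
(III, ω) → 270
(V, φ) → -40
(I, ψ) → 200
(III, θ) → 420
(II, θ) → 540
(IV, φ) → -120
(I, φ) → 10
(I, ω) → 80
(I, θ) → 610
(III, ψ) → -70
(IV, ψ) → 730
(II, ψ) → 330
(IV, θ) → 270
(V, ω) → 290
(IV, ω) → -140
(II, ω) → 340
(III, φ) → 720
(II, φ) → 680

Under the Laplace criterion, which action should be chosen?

II

Row averages: I=225, II=472.5, III=335, IV=185, V=210
Highest average = 472.5 → II.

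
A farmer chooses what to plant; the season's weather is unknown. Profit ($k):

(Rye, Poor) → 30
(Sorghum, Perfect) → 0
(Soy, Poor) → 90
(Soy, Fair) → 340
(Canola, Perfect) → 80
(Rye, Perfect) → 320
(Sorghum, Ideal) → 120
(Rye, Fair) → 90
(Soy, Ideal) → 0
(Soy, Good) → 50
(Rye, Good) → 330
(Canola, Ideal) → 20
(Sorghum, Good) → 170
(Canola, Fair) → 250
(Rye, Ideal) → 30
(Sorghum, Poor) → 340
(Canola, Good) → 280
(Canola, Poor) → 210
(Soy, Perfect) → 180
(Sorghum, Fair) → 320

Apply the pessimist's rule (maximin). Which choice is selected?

Row minima: Sorghum=0, Rye=30, Canola=20, Soy=0
Best worst-case = 30 → Rye.

Rye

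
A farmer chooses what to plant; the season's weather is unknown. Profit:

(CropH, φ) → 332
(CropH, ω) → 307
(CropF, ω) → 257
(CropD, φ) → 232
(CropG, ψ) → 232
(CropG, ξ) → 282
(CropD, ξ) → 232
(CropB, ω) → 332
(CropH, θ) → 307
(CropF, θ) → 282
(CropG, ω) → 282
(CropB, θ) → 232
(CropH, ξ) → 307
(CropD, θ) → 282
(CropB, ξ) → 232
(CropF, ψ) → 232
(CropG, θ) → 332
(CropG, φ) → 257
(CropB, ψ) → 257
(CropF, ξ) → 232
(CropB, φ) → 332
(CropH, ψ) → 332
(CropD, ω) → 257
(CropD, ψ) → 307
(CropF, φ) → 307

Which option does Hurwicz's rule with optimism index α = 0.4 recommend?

CropG: 0.4·332 + 0.6·232 = 272
CropH: 0.4·332 + 0.6·307 = 317
CropB: 0.4·332 + 0.6·232 = 272
CropF: 0.4·307 + 0.6·232 = 262
CropD: 0.4·307 + 0.6·232 = 262
Highest Hurwicz score = 317 → CropH.

CropH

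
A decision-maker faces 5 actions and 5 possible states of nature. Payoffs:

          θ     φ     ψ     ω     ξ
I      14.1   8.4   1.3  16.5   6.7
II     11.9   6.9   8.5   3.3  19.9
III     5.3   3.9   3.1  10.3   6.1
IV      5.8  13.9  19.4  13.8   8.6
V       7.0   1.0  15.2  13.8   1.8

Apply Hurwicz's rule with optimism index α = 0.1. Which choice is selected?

I: 0.1·16.5 + 0.9·1.3 = 2.82
II: 0.1·19.9 + 0.9·3.3 = 4.96
III: 0.1·10.3 + 0.9·3.1 = 3.82
IV: 0.1·19.4 + 0.9·5.8 = 7.16
V: 0.1·15.2 + 0.9·1.0 = 2.42
Highest Hurwicz score = 7.16 → IV.

IV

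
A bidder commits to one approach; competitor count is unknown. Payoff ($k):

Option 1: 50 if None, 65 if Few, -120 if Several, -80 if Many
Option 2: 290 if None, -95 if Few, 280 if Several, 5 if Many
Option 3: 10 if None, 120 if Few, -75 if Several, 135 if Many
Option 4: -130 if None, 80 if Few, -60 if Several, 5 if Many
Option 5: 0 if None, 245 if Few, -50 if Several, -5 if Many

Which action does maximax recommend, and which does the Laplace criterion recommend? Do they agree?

Row maxima: Option 1=65, Option 2=290, Option 3=135, Option 4=80, Option 5=245
Best best-case = 290 → Option 2.
Row averages: Option 1=-21.25, Option 2=120, Option 3=47.5, Option 4=-26.25, Option 5=47.5
Highest average = 120 → Option 2.

maximax → Option 2; laplace → Option 2 (agree)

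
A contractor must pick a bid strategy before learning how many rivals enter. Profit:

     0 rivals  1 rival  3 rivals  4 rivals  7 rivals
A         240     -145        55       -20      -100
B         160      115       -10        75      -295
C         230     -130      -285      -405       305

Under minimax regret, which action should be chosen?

A

Column bests: 0 rivals=240, 1 rival=115, 3 rivals=55, 4 rivals=75, 7 rivals=305.
A regrets: 0, 260, 0, 95, 405 → max 405
B regrets: 80, 0, 65, 0, 600 → max 600
C regrets: 10, 245, 340, 480, 0 → max 480
Smallest max regret = 405 → A.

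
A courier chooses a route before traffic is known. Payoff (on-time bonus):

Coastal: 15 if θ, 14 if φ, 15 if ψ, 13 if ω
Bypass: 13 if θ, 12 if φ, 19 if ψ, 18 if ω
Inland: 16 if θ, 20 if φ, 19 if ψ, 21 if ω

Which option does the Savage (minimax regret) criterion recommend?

Column bests: θ=16, φ=20, ψ=19, ω=21.
Coastal regrets: 1, 6, 4, 8 → max 8
Bypass regrets: 3, 8, 0, 3 → max 8
Inland regrets: 0, 0, 0, 0 → max 0
Smallest max regret = 0 → Inland.

Inland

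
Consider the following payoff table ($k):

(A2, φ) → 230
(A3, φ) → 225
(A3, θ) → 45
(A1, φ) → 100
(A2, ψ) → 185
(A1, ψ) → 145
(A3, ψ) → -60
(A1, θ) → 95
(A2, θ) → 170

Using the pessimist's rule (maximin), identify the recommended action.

A2

Row minima: A1=95, A2=170, A3=-60
Best worst-case = 170 → A2.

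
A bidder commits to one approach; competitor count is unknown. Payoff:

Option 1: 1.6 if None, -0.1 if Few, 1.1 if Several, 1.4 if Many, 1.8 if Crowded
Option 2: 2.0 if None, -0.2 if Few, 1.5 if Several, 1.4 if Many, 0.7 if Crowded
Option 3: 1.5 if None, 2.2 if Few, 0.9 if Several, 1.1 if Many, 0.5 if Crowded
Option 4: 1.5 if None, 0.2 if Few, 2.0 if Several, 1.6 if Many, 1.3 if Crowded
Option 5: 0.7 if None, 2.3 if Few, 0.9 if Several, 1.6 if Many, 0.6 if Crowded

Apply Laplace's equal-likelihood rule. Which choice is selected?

Option 4

Row averages: Option 1=1.16, Option 2=1.08, Option 3=1.24, Option 4=1.32, Option 5=1.22
Highest average = 1.32 → Option 4.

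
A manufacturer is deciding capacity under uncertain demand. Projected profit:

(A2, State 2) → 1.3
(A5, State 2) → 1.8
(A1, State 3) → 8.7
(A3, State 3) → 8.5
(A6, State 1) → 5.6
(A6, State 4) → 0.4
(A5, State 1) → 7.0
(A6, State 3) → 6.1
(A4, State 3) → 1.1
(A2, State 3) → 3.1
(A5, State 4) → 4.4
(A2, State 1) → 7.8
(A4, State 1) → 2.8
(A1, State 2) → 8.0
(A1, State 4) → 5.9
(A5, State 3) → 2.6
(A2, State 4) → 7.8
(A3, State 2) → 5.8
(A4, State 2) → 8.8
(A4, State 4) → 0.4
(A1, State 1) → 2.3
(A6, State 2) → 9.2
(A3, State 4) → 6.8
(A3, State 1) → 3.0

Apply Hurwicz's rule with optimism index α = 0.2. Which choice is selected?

A1: 0.2·8.7 + 0.8·2.3 = 3.58
A2: 0.2·7.8 + 0.8·1.3 = 2.6
A3: 0.2·8.5 + 0.8·3.0 = 4.1
A4: 0.2·8.8 + 0.8·0.4 = 2.08
A5: 0.2·7.0 + 0.8·1.8 = 2.84
A6: 0.2·9.2 + 0.8·0.4 = 2.16
Highest Hurwicz score = 4.1 → A3.

A3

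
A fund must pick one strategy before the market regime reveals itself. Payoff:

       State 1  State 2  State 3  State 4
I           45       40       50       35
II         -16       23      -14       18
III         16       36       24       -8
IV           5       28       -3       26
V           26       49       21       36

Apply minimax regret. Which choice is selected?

Column bests: State 1=45, State 2=49, State 3=50, State 4=36.
I regrets: 0, 9, 0, 1 → max 9
II regrets: 61, 26, 64, 18 → max 64
III regrets: 29, 13, 26, 44 → max 44
IV regrets: 40, 21, 53, 10 → max 53
V regrets: 19, 0, 29, 0 → max 29
Smallest max regret = 9 → I.

I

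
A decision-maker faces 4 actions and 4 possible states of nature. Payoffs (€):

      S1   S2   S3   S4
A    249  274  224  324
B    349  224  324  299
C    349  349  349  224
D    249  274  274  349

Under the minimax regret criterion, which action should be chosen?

Column bests: S1=349, S2=349, S3=349, S4=349.
A regrets: 100, 75, 125, 25 → max 125
B regrets: 0, 125, 25, 50 → max 125
C regrets: 0, 0, 0, 125 → max 125
D regrets: 100, 75, 75, 0 → max 100
Smallest max regret = 100 → D.

D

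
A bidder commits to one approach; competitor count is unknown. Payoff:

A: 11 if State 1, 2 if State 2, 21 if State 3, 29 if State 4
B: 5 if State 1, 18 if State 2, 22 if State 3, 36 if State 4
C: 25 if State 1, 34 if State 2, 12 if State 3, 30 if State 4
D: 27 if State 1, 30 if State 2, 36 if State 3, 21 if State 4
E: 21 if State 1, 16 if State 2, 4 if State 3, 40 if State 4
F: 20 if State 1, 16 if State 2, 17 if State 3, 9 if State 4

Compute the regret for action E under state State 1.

Best payoff under State 1 is 27.
Regret = 27 − 21 = 6.

6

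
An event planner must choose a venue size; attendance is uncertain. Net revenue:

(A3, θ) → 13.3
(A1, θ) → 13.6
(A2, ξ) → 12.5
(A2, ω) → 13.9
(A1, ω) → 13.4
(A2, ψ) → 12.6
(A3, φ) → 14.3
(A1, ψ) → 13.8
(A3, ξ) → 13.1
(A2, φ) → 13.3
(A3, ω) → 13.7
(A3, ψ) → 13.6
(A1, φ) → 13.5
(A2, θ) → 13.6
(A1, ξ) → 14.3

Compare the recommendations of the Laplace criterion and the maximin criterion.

Row averages: A1=13.72, A2=13.18, A3=13.6
Highest average = 13.72 → A1.
Row minima: A1=13.4, A2=12.5, A3=13.1
Best worst-case = 13.4 → A1.

laplace → A1; maximin → A1 (agree)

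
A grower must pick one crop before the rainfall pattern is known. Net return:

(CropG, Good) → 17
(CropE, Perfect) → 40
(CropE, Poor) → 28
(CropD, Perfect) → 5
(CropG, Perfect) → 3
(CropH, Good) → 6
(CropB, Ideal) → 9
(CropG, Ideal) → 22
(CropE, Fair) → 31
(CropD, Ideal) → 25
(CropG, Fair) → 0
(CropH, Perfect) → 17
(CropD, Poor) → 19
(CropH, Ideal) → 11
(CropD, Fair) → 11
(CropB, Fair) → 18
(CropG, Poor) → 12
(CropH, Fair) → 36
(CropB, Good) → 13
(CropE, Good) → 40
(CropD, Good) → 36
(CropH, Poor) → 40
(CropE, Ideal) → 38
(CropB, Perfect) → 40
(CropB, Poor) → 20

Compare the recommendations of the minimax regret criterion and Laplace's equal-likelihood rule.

Column bests: Poor=40, Fair=36, Good=40, Ideal=38, Perfect=40.
CropE regrets: 12, 5, 0, 0, 0 → max 12
CropD regrets: 21, 25, 4, 13, 35 → max 35
CropG regrets: 28, 36, 23, 16, 37 → max 37
CropH regrets: 0, 0, 34, 27, 23 → max 34
CropB regrets: 20, 18, 27, 29, 0 → max 29
Smallest max regret = 12 → CropE.
Row averages: CropE=35.4, CropD=19.2, CropG=10.8, CropH=22, CropB=20
Highest average = 35.4 → CropE.

minimax regret → CropE; laplace → CropE (agree)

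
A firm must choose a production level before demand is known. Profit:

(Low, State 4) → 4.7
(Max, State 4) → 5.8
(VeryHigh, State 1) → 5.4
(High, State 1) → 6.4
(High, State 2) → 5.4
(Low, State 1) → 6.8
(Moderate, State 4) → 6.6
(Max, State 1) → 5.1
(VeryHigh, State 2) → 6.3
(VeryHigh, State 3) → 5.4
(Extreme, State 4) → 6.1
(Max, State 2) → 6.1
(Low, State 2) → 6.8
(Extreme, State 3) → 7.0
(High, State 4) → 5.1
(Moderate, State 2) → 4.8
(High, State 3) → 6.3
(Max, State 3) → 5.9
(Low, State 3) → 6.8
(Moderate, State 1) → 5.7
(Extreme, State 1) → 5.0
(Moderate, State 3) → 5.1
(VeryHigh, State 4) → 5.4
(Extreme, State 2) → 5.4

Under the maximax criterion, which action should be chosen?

Extreme

Row maxima: Low=6.8, Moderate=6.6, High=6.4, VeryHigh=6.3, Extreme=7.0, Max=6.1
Best best-case = 7.0 → Extreme.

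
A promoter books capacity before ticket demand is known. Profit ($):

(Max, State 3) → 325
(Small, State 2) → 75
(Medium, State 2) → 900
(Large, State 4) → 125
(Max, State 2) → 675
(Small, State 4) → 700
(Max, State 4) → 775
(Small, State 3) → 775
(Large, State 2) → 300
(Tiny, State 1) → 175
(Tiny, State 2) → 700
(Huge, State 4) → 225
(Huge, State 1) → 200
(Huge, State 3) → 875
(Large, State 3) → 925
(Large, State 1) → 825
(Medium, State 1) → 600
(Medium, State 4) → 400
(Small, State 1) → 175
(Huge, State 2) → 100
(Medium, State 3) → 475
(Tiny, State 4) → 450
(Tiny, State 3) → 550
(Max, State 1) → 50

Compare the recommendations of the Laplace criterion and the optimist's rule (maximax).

laplace → Medium; maximax → Large (disagree)

Row averages: Tiny=468.75, Small=431.25, Medium=593.75, Large=543.75, Huge=350, Max=456.25
Highest average = 593.75 → Medium.
Row maxima: Tiny=700, Small=775, Medium=900, Large=925, Huge=875, Max=775
Best best-case = 925 → Large.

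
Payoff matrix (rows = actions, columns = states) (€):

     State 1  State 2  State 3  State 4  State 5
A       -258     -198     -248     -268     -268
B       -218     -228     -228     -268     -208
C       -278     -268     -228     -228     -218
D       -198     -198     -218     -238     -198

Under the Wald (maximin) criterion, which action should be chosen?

Row minima: A=-268, B=-268, C=-278, D=-238
Best worst-case = -238 → D.

D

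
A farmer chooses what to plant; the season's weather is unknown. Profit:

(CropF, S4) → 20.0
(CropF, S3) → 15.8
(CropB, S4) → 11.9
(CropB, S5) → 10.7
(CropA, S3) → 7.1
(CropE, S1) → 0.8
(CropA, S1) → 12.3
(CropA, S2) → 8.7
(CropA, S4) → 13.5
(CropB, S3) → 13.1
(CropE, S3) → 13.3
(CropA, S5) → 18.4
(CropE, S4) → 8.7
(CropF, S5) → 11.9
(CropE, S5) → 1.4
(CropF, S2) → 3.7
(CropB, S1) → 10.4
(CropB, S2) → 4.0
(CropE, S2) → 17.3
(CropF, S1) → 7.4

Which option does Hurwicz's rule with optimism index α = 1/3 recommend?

CropA

CropB: 1/3·13.1 + 2/3·4.0 = 211/30
CropF: 1/3·20.0 + 2/3·3.7 = 137/15
CropE: 1/3·17.3 + 2/3·0.8 = 6.3
CropA: 1/3·18.4 + 2/3·7.1 = 163/15
Highest Hurwicz score = 163/15 → CropA.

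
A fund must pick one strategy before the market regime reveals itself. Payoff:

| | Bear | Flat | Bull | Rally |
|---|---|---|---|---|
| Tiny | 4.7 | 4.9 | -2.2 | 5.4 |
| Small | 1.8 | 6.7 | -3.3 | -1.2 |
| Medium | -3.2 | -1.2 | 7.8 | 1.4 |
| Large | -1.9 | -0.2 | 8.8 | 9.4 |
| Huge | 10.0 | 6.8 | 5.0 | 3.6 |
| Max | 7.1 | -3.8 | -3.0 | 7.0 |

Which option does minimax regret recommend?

Huge

Column bests: Bear=10.0, Flat=6.8, Bull=8.8, Rally=9.4.
Tiny regrets: 5.3, 1.9, 11.0, 4.0 → max 11.0
Small regrets: 8.2, 0.1, 12.1, 10.6 → max 12.1
Medium regrets: 13.2, 8.0, 1.0, 8.0 → max 13.2
Large regrets: 11.9, 7.0, 0.0, 0.0 → max 11.9
Huge regrets: 0.0, 0.0, 3.8, 5.8 → max 5.8
Max regrets: 2.9, 10.6, 11.8, 2.4 → max 11.8
Smallest max regret = 5.8 → Huge.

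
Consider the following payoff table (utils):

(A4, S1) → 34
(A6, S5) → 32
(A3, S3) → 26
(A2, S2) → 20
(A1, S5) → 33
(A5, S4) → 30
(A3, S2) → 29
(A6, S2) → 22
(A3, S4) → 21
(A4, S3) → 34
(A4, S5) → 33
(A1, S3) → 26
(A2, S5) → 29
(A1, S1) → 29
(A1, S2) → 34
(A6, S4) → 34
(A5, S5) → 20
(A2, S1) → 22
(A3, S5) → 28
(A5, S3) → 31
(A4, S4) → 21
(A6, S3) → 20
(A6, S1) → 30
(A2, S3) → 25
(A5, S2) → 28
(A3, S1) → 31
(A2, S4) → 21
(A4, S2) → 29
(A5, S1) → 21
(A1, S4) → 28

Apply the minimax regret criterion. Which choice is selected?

A1

Column bests: S1=34, S2=34, S3=34, S4=34, S5=33.
A1 regrets: 5, 0, 8, 6, 0 → max 8
A2 regrets: 12, 14, 9, 13, 4 → max 14
A3 regrets: 3, 5, 8, 13, 5 → max 13
A4 regrets: 0, 5, 0, 13, 0 → max 13
A5 regrets: 13, 6, 3, 4, 13 → max 13
A6 regrets: 4, 12, 14, 0, 1 → max 14
Smallest max regret = 8 → A1.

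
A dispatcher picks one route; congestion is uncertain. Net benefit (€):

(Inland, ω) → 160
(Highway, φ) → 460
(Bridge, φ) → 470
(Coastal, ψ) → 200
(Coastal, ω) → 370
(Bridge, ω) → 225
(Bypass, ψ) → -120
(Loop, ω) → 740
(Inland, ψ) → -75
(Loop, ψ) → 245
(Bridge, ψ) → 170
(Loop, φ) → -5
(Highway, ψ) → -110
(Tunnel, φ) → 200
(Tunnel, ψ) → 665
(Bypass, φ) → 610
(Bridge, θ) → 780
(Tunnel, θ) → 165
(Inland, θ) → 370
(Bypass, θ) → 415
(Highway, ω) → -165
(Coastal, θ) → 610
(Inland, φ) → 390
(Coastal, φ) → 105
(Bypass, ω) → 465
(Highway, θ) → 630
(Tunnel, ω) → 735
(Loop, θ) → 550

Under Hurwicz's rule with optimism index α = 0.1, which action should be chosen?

Bridge

Coastal: 0.1·610 + 0.9·105 = 155.5
Bridge: 0.1·780 + 0.9·170 = 231
Bypass: 0.1·610 + 0.9·(-120) = -47
Loop: 0.1·740 + 0.9·(-5) = 69.5
Tunnel: 0.1·735 + 0.9·165 = 222
Inland: 0.1·390 + 0.9·(-75) = -28.5
Highway: 0.1·630 + 0.9·(-165) = -85.5
Highest Hurwicz score = 231 → Bridge.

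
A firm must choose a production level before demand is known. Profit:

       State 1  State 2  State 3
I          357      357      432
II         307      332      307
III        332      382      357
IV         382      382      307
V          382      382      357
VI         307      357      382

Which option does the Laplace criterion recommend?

Row averages: I=382, II=946/3, III=357, IV=357, V=1121/3, VI=1046/3
Highest average = 382 → I.

I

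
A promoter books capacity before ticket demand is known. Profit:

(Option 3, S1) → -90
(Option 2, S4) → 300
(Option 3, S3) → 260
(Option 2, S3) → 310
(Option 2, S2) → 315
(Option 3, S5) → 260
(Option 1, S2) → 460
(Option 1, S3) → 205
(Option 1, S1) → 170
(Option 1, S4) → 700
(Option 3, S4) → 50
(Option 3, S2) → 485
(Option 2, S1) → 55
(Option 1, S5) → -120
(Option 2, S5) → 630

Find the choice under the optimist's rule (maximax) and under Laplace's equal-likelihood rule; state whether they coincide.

maximax → Option 1; laplace → Option 2 (disagree)

Row maxima: Option 1=700, Option 2=630, Option 3=485
Best best-case = 700 → Option 1.
Row averages: Option 1=283, Option 2=322, Option 3=193
Highest average = 322 → Option 2.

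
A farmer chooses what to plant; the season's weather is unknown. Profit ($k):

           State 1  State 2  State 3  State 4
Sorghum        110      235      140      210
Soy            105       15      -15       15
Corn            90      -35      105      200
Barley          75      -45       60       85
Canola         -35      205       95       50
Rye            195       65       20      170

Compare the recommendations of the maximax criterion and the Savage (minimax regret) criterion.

Row maxima: Sorghum=235, Soy=105, Corn=200, Barley=85, Canola=205, Rye=195
Best best-case = 235 → Sorghum.
Column bests: State 1=195, State 2=235, State 3=140, State 4=210.
Sorghum regrets: 85, 0, 0, 0 → max 85
Soy regrets: 90, 220, 155, 195 → max 220
Corn regrets: 105, 270, 35, 10 → max 270
Barley regrets: 120, 280, 80, 125 → max 280
Canola regrets: 230, 30, 45, 160 → max 230
Rye regrets: 0, 170, 120, 40 → max 170
Smallest max regret = 85 → Sorghum.

maximax → Sorghum; minimax regret → Sorghum (agree)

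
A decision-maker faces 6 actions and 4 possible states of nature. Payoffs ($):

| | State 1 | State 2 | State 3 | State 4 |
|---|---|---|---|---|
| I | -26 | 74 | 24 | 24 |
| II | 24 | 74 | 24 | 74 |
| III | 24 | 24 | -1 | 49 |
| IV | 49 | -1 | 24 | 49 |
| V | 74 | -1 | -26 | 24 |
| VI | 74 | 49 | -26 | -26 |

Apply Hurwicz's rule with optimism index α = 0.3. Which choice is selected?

I: 0.3·74 + 0.7·(-26) = 4
II: 0.3·74 + 0.7·24 = 39
III: 0.3·49 + 0.7·(-1) = 14
IV: 0.3·49 + 0.7·(-1) = 14
V: 0.3·74 + 0.7·(-26) = 4
VI: 0.3·74 + 0.7·(-26) = 4
Highest Hurwicz score = 39 → II.

II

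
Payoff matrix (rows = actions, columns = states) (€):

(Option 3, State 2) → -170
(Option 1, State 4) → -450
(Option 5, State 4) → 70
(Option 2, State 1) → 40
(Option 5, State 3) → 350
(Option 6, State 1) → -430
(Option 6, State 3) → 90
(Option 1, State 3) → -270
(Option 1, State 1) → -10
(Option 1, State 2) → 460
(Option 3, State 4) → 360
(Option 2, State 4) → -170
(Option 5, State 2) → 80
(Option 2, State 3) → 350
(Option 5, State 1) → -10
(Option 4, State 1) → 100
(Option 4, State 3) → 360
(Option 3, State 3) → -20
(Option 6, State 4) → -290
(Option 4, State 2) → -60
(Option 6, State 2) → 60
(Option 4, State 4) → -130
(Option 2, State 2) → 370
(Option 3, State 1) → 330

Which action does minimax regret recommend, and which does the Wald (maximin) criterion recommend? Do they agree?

minimax regret → Option 5; maximin → Option 5 (agree)

Column bests: State 1=330, State 2=460, State 3=360, State 4=360.
Option 1 regrets: 340, 0, 630, 810 → max 810
Option 2 regrets: 290, 90, 10, 530 → max 530
Option 3 regrets: 0, 630, 380, 0 → max 630
Option 4 regrets: 230, 520, 0, 490 → max 520
Option 5 regrets: 340, 380, 10, 290 → max 380
Option 6 regrets: 760, 400, 270, 650 → max 760
Smallest max regret = 380 → Option 5.
Row minima: Option 1=-450, Option 2=-170, Option 3=-170, Option 4=-130, Option 5=-10, Option 6=-430
Best worst-case = -10 → Option 5.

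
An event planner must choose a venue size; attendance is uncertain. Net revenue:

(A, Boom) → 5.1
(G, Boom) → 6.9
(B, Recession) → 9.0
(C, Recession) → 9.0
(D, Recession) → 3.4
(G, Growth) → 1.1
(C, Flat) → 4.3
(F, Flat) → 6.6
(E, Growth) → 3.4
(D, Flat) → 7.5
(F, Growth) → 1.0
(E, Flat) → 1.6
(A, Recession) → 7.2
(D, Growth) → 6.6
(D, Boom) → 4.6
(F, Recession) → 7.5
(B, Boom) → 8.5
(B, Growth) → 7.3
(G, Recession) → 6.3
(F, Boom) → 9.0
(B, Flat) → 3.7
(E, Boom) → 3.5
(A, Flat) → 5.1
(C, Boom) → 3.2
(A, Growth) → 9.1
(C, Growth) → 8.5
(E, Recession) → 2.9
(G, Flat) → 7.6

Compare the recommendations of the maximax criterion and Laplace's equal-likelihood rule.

Row maxima: A=9.1, B=9.0, C=9.0, D=7.5, E=3.5, F=9.0, G=7.6
Best best-case = 9.1 → A.
Row averages: A=6.625, B=7.125, C=6.25, D=5.525, E=2.85, F=6.025, G=5.475
Highest average = 7.125 → B.

maximax → A; laplace → B (disagree)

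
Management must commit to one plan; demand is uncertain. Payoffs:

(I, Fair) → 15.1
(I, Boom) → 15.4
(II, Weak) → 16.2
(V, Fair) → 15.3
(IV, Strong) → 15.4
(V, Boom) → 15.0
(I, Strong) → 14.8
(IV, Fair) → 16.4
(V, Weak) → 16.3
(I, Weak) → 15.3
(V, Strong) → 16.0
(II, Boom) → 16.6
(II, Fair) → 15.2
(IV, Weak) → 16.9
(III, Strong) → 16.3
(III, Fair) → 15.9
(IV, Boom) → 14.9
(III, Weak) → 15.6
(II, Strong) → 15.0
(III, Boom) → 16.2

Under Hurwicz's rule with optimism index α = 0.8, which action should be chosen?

I: 0.8·15.4 + 0.2·14.8 = 15.28
II: 0.8·16.6 + 0.2·15.0 = 16.28
III: 0.8·16.3 + 0.2·15.6 = 16.16
IV: 0.8·16.9 + 0.2·14.9 = 16.5
V: 0.8·16.3 + 0.2·15.0 = 16.04
Highest Hurwicz score = 16.5 → IV.

IV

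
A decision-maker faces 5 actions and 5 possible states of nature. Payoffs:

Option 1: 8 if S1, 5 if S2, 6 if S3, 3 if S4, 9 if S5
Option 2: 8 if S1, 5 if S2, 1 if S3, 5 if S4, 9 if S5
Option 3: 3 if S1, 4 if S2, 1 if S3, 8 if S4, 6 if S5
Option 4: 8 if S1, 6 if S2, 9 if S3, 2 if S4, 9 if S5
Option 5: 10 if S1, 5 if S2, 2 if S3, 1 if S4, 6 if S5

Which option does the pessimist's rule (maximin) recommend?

Option 1

Row minima: Option 1=3, Option 2=1, Option 3=1, Option 4=2, Option 5=1
Best worst-case = 3 → Option 1.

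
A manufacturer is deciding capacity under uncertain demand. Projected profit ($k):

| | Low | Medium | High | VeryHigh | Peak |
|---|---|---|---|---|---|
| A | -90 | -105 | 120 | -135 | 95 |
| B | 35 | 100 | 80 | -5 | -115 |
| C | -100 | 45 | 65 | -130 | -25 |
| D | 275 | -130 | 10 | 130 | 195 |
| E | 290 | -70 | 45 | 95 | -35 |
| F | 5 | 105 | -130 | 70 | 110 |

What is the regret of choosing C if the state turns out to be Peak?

220

Best payoff under Peak is 195.
Regret = 195 − (-25) = 220.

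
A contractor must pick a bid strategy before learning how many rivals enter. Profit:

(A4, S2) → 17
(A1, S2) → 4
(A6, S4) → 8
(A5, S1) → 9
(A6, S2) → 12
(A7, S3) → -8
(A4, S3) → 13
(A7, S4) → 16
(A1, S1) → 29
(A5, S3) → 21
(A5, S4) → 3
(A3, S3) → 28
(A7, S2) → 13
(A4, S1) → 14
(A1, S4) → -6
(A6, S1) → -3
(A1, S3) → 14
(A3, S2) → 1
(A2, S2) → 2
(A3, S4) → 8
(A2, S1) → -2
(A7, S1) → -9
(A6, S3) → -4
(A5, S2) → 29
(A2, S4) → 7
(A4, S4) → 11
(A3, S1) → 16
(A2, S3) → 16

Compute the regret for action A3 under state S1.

13

Best payoff under S1 is 29.
Regret = 29 − 16 = 13.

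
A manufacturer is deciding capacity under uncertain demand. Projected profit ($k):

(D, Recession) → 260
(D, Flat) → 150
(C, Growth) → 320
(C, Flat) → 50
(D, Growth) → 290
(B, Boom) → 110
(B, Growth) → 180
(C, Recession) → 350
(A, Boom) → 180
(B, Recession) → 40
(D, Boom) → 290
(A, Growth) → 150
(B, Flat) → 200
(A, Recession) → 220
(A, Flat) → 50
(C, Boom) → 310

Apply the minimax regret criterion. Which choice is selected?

D

Column bests: Recession=350, Flat=200, Growth=320, Boom=310.
A regrets: 130, 150, 170, 130 → max 170
B regrets: 310, 0, 140, 200 → max 310
C regrets: 0, 150, 0, 0 → max 150
D regrets: 90, 50, 30, 20 → max 90
Smallest max regret = 90 → D.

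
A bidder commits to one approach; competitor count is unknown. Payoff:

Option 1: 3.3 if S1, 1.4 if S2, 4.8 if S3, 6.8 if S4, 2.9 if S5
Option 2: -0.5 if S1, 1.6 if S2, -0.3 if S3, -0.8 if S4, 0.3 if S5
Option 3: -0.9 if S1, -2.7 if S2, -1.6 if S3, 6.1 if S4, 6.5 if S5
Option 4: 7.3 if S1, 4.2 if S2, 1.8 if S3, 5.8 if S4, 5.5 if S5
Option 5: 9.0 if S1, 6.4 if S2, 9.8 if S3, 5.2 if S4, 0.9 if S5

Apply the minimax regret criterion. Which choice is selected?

Column bests: S1=9.0, S2=6.4, S3=9.8, S4=6.8, S5=6.5.
Option 1 regrets: 5.7, 5.0, 5.0, 0.0, 3.6 → max 5.7
Option 2 regrets: 9.5, 4.8, 10.1, 7.6, 6.2 → max 10.1
Option 3 regrets: 9.9, 9.1, 11.4, 0.7, 0.0 → max 11.4
Option 4 regrets: 1.7, 2.2, 8.0, 1.0, 1.0 → max 8.0
Option 5 regrets: 0.0, 0.0, 0.0, 1.6, 5.6 → max 5.6
Smallest max regret = 5.6 → Option 5.

Option 5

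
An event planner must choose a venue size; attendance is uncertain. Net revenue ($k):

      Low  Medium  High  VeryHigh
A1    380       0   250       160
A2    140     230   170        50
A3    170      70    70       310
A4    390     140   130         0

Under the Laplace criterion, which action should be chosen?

A1

Row averages: A1=197.5, A2=147.5, A3=155, A4=165
Highest average = 197.5 → A1.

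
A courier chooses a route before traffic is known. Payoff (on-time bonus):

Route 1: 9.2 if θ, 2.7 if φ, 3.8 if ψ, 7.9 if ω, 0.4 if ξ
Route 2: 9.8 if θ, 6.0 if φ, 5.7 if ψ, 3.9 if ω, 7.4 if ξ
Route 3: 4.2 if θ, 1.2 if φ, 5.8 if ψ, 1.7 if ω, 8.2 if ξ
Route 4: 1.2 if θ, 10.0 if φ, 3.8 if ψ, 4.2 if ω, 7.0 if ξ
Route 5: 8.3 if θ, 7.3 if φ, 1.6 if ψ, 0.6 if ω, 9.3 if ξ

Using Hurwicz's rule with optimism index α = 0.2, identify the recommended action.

Route 1: 0.2·9.2 + 0.8·0.4 = 2.16
Route 2: 0.2·9.8 + 0.8·3.9 = 5.08
Route 3: 0.2·8.2 + 0.8·1.2 = 2.6
Route 4: 0.2·10.0 + 0.8·1.2 = 2.96
Route 5: 0.2·9.3 + 0.8·0.6 = 2.34
Highest Hurwicz score = 5.08 → Route 2.

Route 2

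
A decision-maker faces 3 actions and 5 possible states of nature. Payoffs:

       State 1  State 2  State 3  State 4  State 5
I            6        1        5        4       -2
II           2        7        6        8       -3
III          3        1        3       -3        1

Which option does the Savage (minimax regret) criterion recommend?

II

Column bests: State 1=6, State 2=7, State 3=6, State 4=8, State 5=1.
I regrets: 0, 6, 1, 4, 3 → max 6
II regrets: 4, 0, 0, 0, 4 → max 4
III regrets: 3, 6, 3, 11, 0 → max 11
Smallest max regret = 4 → II.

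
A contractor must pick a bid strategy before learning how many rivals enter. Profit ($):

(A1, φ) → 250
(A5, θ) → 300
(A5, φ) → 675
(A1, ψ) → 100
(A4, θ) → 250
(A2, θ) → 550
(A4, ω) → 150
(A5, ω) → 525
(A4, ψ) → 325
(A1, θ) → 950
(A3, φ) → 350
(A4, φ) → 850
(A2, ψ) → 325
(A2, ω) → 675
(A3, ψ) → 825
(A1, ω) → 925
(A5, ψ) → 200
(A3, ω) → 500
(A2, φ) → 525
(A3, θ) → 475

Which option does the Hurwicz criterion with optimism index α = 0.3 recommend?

A1: 0.3·950 + 0.7·100 = 355
A2: 0.3·675 + 0.7·325 = 430
A3: 0.3·825 + 0.7·350 = 492.5
A4: 0.3·850 + 0.7·150 = 360
A5: 0.3·675 + 0.7·200 = 342.5
Highest Hurwicz score = 492.5 → A3.

A3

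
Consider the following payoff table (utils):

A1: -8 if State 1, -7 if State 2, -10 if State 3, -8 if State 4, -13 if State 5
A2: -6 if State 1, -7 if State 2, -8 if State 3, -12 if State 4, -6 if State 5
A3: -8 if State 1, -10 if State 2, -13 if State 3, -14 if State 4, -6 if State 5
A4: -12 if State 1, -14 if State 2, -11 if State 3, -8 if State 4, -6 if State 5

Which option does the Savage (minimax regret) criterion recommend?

Column bests: State 1=-6, State 2=-7, State 3=-8, State 4=-8, State 5=-6.
A1 regrets: 2, 0, 2, 0, 7 → max 7
A2 regrets: 0, 0, 0, 4, 0 → max 4
A3 regrets: 2, 3, 5, 6, 0 → max 6
A4 regrets: 6, 7, 3, 0, 0 → max 7
Smallest max regret = 4 → A2.

A2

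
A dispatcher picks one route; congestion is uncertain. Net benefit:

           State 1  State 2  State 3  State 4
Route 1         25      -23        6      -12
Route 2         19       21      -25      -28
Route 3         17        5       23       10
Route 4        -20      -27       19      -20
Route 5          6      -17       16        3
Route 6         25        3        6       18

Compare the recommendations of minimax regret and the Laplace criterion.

minimax regret → Route 3; laplace → Route 3 (agree)

Column bests: State 1=25, State 2=21, State 3=23, State 4=18.
Route 1 regrets: 0, 44, 17, 30 → max 44
Route 2 regrets: 6, 0, 48, 46 → max 48
Route 3 regrets: 8, 16, 0, 8 → max 16
Route 4 regrets: 45, 48, 4, 38 → max 48
Route 5 regrets: 19, 38, 7, 15 → max 38
Route 6 regrets: 0, 18, 17, 0 → max 18
Smallest max regret = 16 → Route 3.
Row averages: Route 1=-1, Route 2=-3.25, Route 3=13.75, Route 4=-12, Route 5=2, Route 6=13
Highest average = 13.75 → Route 3.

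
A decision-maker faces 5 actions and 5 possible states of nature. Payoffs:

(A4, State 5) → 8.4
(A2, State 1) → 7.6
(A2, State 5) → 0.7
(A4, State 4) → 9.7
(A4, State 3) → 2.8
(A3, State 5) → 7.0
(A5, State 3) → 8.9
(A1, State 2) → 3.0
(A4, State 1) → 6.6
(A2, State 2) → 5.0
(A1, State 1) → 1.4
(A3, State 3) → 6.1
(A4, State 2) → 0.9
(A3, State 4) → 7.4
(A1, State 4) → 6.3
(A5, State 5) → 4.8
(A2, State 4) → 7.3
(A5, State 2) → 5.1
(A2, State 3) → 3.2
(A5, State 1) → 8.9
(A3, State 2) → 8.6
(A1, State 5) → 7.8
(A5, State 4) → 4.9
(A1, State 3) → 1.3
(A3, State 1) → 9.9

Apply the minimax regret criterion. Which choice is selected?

A3

Column bests: State 1=9.9, State 2=8.6, State 3=8.9, State 4=9.7, State 5=8.4.
A1 regrets: 8.5, 5.6, 7.6, 3.4, 0.6 → max 8.5
A2 regrets: 2.3, 3.6, 5.7, 2.4, 7.7 → max 7.7
A3 regrets: 0.0, 0.0, 2.8, 2.3, 1.4 → max 2.8
A4 regrets: 3.3, 7.7, 6.1, 0.0, 0.0 → max 7.7
A5 regrets: 1.0, 3.5, 0.0, 4.8, 3.6 → max 4.8
Smallest max regret = 2.8 → A3.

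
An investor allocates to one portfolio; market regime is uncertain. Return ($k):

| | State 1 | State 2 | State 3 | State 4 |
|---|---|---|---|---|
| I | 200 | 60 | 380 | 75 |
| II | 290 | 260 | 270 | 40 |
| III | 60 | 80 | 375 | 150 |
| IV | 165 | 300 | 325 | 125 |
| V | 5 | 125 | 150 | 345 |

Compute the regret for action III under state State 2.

220

Best payoff under State 2 is 300.
Regret = 300 − 80 = 220.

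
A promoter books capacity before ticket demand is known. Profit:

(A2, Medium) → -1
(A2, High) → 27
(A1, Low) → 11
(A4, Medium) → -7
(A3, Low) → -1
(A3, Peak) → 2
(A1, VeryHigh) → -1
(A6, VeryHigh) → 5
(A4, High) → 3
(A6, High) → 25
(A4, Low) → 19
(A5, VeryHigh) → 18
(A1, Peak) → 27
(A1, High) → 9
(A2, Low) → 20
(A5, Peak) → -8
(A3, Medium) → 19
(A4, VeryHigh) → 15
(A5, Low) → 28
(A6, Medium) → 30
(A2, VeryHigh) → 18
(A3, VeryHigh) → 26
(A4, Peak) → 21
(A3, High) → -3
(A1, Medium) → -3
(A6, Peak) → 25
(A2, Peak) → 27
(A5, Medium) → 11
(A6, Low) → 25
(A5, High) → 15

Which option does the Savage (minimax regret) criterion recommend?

Column bests: Low=28, Medium=30, High=27, VeryHigh=26, Peak=27.
A1 regrets: 17, 33, 18, 27, 0 → max 33
A2 regrets: 8, 31, 0, 8, 0 → max 31
A3 regrets: 29, 11, 30, 0, 25 → max 30
A4 regrets: 9, 37, 24, 11, 6 → max 37
A5 regrets: 0, 19, 12, 8, 35 → max 35
A6 regrets: 3, 0, 2, 21, 2 → max 21
Smallest max regret = 21 → A6.

A6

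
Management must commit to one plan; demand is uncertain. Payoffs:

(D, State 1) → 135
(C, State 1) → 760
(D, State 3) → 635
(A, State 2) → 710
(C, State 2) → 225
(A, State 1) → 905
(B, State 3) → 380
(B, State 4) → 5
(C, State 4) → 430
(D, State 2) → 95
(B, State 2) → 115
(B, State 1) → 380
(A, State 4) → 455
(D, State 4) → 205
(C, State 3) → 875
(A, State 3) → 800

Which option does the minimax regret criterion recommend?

A

Column bests: State 1=905, State 2=710, State 3=875, State 4=455.
A regrets: 0, 0, 75, 0 → max 75
B regrets: 525, 595, 495, 450 → max 595
C regrets: 145, 485, 0, 25 → max 485
D regrets: 770, 615, 240, 250 → max 770
Smallest max regret = 75 → A.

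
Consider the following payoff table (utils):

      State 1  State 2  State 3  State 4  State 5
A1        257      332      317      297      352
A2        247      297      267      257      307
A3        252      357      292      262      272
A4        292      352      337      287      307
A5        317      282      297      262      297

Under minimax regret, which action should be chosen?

A4

Column bests: State 1=317, State 2=357, State 3=337, State 4=297, State 5=352.
A1 regrets: 60, 25, 20, 0, 0 → max 60
A2 regrets: 70, 60, 70, 40, 45 → max 70
A3 regrets: 65, 0, 45, 35, 80 → max 80
A4 regrets: 25, 5, 0, 10, 45 → max 45
A5 regrets: 0, 75, 40, 35, 55 → max 75
Smallest max regret = 45 → A4.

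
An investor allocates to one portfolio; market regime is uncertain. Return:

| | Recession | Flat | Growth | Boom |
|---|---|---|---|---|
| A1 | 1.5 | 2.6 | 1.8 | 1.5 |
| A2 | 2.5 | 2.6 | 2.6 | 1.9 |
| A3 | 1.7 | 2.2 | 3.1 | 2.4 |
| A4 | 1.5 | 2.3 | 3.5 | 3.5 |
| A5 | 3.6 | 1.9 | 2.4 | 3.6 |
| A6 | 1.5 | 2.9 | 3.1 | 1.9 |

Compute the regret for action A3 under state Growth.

Best payoff under Growth is 3.5.
Regret = 3.5 − 3.1 = 0.4.

0.4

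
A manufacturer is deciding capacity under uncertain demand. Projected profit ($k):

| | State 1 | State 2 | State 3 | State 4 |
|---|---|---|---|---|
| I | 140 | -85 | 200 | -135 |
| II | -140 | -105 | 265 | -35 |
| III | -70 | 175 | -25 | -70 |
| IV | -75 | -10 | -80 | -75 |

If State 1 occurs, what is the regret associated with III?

Best payoff under State 1 is 140.
Regret = 140 − (-70) = 210.

210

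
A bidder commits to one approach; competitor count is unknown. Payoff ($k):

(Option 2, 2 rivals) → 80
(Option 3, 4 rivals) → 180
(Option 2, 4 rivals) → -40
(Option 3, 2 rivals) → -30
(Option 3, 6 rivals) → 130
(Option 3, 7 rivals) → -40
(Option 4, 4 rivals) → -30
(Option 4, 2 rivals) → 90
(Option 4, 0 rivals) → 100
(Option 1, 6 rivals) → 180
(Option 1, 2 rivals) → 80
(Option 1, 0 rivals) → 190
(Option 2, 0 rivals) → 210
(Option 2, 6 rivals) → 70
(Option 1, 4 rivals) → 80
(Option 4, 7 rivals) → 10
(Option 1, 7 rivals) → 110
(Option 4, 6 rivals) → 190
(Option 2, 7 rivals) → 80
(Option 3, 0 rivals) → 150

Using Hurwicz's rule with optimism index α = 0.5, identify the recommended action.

Option 1

Option 1: 0.5·190 + 0.5·80 = 135
Option 2: 0.5·210 + 0.5·(-40) = 85
Option 3: 0.5·180 + 0.5·(-40) = 70
Option 4: 0.5·190 + 0.5·(-30) = 80
Highest Hurwicz score = 135 → Option 1.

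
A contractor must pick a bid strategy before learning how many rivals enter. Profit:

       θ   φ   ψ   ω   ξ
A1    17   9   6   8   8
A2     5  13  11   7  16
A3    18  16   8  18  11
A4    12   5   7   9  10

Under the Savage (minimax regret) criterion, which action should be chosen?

Column bests: θ=18, φ=16, ψ=11, ω=18, ξ=16.
A1 regrets: 1, 7, 5, 10, 8 → max 10
A2 regrets: 13, 3, 0, 11, 0 → max 13
A3 regrets: 0, 0, 3, 0, 5 → max 5
A4 regrets: 6, 11, 4, 9, 6 → max 11
Smallest max regret = 5 → A3.

A3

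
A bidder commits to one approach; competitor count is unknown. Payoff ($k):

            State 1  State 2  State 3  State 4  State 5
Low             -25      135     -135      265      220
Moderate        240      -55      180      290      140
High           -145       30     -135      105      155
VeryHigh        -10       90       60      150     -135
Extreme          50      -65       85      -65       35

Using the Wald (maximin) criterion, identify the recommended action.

Moderate

Row minima: Low=-135, Moderate=-55, High=-145, VeryHigh=-135, Extreme=-65
Best worst-case = -55 → Moderate.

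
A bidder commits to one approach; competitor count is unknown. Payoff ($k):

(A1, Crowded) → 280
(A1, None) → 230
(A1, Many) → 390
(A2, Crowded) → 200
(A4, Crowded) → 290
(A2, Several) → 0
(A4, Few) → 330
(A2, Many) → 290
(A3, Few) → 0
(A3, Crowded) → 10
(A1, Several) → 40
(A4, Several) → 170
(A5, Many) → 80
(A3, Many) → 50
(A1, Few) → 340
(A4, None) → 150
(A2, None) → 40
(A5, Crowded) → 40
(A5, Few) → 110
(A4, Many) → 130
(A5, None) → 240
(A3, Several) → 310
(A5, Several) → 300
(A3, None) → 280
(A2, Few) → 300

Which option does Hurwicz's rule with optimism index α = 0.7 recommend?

A1: 0.7·390 + 0.3·40 = 285
A2: 0.7·300 + 0.3·0 = 210
A3: 0.7·310 + 0.3·0 = 217
A4: 0.7·330 + 0.3·130 = 270
A5: 0.7·300 + 0.3·40 = 222
Highest Hurwicz score = 285 → A1.

A1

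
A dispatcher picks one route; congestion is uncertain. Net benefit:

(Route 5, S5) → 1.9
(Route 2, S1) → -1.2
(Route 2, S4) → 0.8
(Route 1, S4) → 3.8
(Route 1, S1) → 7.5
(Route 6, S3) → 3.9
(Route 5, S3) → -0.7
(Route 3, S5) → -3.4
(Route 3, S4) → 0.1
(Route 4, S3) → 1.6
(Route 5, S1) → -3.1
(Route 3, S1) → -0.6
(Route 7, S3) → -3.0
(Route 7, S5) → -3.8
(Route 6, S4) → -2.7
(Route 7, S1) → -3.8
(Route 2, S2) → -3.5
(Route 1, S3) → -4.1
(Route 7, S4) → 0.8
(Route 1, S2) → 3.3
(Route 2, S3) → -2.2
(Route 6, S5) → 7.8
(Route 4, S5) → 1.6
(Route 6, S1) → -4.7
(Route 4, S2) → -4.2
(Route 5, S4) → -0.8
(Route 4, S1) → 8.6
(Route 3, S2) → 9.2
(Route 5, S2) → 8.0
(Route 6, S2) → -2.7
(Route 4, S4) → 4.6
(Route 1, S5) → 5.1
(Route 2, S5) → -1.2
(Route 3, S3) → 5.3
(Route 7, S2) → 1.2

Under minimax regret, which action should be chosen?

Column bests: S1=8.6, S2=9.2, S3=5.3, S4=4.6, S5=7.8.
Route 1 regrets: 1.1, 5.9, 9.4, 0.8, 2.7 → max 9.4
Route 2 regrets: 9.8, 12.7, 7.5, 3.8, 9.0 → max 12.7
Route 3 regrets: 9.2, 0.0, 0.0, 4.5, 11.2 → max 11.2
Route 4 regrets: 0.0, 13.4, 3.7, 0.0, 6.2 → max 13.4
Route 5 regrets: 11.7, 1.2, 6.0, 5.4, 5.9 → max 11.7
Route 6 regrets: 13.3, 11.9, 1.4, 7.3, 0.0 → max 13.3
Route 7 regrets: 12.4, 8.0, 8.3, 3.8, 11.6 → max 12.4
Smallest max regret = 9.4 → Route 1.

Route 1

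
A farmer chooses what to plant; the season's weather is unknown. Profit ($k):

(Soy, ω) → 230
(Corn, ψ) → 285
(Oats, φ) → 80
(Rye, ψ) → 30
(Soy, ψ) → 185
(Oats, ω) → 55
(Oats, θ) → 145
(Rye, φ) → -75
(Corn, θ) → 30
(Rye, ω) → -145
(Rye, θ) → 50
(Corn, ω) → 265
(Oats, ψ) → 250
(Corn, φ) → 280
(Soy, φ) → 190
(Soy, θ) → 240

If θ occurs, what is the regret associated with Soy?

Best payoff under θ is 240.
Regret = 240 − 240 = 0.

0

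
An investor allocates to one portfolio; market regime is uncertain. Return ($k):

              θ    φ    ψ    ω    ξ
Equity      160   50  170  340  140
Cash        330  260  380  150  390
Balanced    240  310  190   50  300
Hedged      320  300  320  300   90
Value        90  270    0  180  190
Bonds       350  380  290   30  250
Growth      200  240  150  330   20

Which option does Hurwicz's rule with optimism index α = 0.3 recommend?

Equity: 0.3·340 + 0.7·50 = 137
Cash: 0.3·390 + 0.7·150 = 222
Balanced: 0.3·310 + 0.7·50 = 128
Hedged: 0.3·320 + 0.7·90 = 159
Value: 0.3·270 + 0.7·0 = 81
Bonds: 0.3·380 + 0.7·30 = 135
Growth: 0.3·330 + 0.7·20 = 113
Highest Hurwicz score = 222 → Cash.

Cash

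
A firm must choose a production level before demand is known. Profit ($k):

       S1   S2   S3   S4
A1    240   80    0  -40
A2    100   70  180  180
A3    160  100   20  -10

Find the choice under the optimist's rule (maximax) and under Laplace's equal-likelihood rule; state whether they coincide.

Row maxima: A1=240, A2=180, A3=160
Best best-case = 240 → A1.
Row averages: A1=70, A2=132.5, A3=67.5
Highest average = 132.5 → A2.

maximax → A1; laplace → A2 (disagree)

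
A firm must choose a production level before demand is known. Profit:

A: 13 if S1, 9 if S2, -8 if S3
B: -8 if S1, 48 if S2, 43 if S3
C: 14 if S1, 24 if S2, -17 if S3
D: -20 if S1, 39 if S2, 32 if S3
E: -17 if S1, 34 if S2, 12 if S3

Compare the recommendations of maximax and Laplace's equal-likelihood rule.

maximax → B; laplace → B (agree)

Row maxima: A=13, B=48, C=24, D=39, E=34
Best best-case = 48 → B.
Row averages: A=14/3, B=83/3, C=7, D=17, E=29/3
Highest average = 83/3 → B.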